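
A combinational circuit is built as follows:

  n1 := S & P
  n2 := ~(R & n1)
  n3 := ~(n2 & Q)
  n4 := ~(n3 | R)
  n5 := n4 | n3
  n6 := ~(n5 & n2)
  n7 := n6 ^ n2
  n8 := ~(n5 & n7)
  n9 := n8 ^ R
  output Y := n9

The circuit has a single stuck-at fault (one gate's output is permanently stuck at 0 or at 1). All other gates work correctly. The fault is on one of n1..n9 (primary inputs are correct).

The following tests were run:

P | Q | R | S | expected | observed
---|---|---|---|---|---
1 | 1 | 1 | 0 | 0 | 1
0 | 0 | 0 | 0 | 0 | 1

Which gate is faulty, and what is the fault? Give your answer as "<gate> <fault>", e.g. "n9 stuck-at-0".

n9 stuck-at-1

Fault-free values for test 1 (P=1, Q=1, R=1, S=0): n1=0, n2=1, n3=0, n4=0, n5=0, n6=1, n7=0, n8=1, n9=0, giving Y=0. Observed 1.
Test 1: faults giving observed 1 are {n1 stuck-at-1, n2 stuck-at-0, n3 stuck-at-1, n4 stuck-at-1, n5 stuck-at-1, n8 stuck-at-0, n9 stuck-at-1}.
Test 2 (P=0, Q=0, R=0, S=0): fault-free n1=0, n2=1, n3=1, n4=0, n5=1, n6=0, n7=1, n8=0, n9=0 → 0; observed 1. Eliminates n1 stuck-at-1, n2 stuck-at-0, n3 stuck-at-1, n4 stuck-at-1, n5 stuck-at-1, n8 stuck-at-0.
Only n9 stuck-at-1 is consistent with every test.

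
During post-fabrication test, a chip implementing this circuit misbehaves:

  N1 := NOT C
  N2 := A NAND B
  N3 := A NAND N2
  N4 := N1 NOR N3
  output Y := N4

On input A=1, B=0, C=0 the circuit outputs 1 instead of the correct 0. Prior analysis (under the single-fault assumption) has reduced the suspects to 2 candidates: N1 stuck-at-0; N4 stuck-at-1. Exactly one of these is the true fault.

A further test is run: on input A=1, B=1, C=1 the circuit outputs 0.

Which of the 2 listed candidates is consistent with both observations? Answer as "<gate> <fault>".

Evaluate each candidate on input A=1, B=1, C=1:
  N1 stuck-at-0: N1=0 [stuck-at-0], N2=0, N3=1, N4=0 → 0 — matches
  N4 stuck-at-1: N1=0, N2=0, N3=1, N4=1 [stuck-at-1] → 1 — eliminated
Only N1 stuck-at-0 reproduces the observed 0.

N1 stuck-at-0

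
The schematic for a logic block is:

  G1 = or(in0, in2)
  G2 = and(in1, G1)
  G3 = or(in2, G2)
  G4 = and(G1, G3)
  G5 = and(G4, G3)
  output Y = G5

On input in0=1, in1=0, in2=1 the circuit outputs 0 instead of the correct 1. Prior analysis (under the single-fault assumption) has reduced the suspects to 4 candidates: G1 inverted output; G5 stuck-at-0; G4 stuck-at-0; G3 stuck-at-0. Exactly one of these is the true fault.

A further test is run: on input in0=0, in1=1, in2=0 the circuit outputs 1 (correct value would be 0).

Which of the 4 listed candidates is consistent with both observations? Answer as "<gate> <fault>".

G1 inverted output

Evaluate each candidate on input in0=0, in1=1, in2=0:
  G1 inverted output: G1=1 [inverted output], G2=1, G3=1, G4=1, G5=1 → 1 — matches
  G5 stuck-at-0: G1=0, G2=0, G3=0, G4=0, G5=0 [stuck-at-0] → 0 — eliminated
  G4 stuck-at-0: G1=0, G2=0, G3=0, G4=0 [stuck-at-0], G5=0 → 0 — eliminated
  G3 stuck-at-0: G1=0, G2=0, G3=0 [stuck-at-0], G4=0, G5=0 → 0 — eliminated
Only G1 inverted output reproduces the observed 1.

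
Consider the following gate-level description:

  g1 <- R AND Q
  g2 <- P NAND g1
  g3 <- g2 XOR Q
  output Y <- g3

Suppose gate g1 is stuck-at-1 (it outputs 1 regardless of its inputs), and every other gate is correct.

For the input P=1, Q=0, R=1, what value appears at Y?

Propagate with g1 forced: g1=1 [stuck-at-1], g2=0, g3=0.
So Y = 0. (Without the fault it would be 1.)

0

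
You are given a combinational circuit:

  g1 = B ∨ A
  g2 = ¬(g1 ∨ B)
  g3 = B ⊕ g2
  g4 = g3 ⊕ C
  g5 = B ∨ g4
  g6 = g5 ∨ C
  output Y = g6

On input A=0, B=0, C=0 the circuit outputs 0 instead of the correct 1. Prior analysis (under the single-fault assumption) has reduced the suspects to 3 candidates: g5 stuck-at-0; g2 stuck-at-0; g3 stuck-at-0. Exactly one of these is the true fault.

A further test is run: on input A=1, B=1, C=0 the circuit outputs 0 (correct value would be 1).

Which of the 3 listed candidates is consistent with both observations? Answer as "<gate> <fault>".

g5 stuck-at-0

Evaluate each candidate on input A=1, B=1, C=0:
  g5 stuck-at-0: g1=1, g2=0, g3=1, g4=1, g5=0 [stuck-at-0], g6=0 → 0 — matches
  g2 stuck-at-0: g1=1, g2=0 [stuck-at-0], g3=1, g4=1, g5=1, g6=1 → 1 — eliminated
  g3 stuck-at-0: g1=1, g2=0, g3=0 [stuck-at-0], g4=0, g5=1, g6=1 → 1 — eliminated
Only g5 stuck-at-0 reproduces the observed 0.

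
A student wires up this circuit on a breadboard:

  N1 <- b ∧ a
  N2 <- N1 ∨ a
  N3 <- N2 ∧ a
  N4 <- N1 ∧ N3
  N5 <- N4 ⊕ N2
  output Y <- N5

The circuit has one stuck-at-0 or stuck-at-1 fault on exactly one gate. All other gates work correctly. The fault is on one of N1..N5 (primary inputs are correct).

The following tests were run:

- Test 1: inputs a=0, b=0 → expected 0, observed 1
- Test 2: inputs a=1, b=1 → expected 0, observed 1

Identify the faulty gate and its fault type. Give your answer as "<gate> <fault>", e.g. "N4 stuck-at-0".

N5 stuck-at-1

Fault-free values for test 1 (a=0, b=0): N1=0, N2=0, N3=0, N4=0, N5=0, giving Y=0. Observed 1.
Test 1: faults giving observed 1 are {N1 stuck-at-1, N2 stuck-at-1, N4 stuck-at-1, N5 stuck-at-1}.
Test 2 (a=1, b=1): fault-free N1=1, N2=1, N3=1, N4=1, N5=0 → 0; observed 1. Eliminates N1 stuck-at-1, N2 stuck-at-1, N4 stuck-at-1.
Only N5 stuck-at-1 is consistent with every test.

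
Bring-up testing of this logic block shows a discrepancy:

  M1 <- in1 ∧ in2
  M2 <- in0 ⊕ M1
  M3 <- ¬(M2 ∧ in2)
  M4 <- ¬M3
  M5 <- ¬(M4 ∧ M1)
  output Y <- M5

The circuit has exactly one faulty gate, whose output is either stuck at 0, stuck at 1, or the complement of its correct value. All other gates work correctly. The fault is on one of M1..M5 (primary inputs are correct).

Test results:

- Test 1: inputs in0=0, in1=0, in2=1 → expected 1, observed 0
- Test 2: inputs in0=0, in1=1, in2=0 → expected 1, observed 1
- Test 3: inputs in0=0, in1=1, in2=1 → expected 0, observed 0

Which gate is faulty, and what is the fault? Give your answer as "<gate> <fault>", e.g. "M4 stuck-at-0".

Fault-free values for test 1 (in0=0, in1=0, in2=1): M1=0, M2=0, M3=1, M4=0, M5=1, giving Y=1. Observed 0.
Test 1: faults giving observed 0 are {M1 stuck-at-1, M1 inverted output, M5 stuck-at-0, M5 inverted output}.
Test 2 (in0=0, in1=1, in2=0): fault-free M1=0, M2=0, M3=1, M4=0, M5=1 → 1; observed 1. Eliminates M5 stuck-at-0, M5 inverted output.
Test 3 (in0=0, in1=1, in2=1): fault-free M1=1, M2=1, M3=0, M4=1, M5=0 → 0; observed 0. Eliminates M1 inverted output.
Only M1 stuck-at-1 is consistent with every test.

M1 stuck-at-1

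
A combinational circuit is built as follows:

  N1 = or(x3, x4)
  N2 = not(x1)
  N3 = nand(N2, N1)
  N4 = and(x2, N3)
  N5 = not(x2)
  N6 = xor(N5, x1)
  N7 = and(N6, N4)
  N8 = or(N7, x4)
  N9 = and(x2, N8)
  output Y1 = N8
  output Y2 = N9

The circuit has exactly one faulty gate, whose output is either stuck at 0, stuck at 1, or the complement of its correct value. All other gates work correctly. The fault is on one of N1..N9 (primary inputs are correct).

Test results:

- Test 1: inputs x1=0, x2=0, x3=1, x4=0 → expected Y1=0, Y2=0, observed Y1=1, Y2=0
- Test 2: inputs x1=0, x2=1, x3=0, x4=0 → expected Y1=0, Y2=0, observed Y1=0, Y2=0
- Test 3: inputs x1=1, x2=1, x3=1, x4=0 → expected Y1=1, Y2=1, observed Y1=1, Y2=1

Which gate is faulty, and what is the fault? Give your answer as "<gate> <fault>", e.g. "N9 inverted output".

N4 stuck-at-1

Fault-free values for test 1 (x1=0, x2=0, x3=1, x4=0): N1=1, N2=1, N3=0, N4=0, N5=1, N6=1, N7=0, N8=0, N9=0, giving Y1=0, Y2=0. Observed Y1=1, Y2=0.
Test 1: faults giving observed Y1=1, Y2=0 are {N4 stuck-at-1, N4 inverted output, N7 stuck-at-1, N7 inverted output, N8 stuck-at-1, N8 inverted output}.
Test 2 (x1=0, x2=1, x3=0, x4=0): fault-free N1=0, N2=1, N3=1, N4=1, N5=0, N6=0, N7=0, N8=0, N9=0 → Y1=0, Y2=0; observed Y1=0, Y2=0. Eliminates N7 stuck-at-1, N7 inverted output, N8 stuck-at-1, N8 inverted output.
Test 3 (x1=1, x2=1, x3=1, x4=0): fault-free N1=1, N2=0, N3=1, N4=1, N5=0, N6=1, N7=1, N8=1, N9=1 → Y1=1, Y2=1; observed Y1=1, Y2=1. Eliminates N4 inverted output.
Only N4 stuck-at-1 is consistent with every test.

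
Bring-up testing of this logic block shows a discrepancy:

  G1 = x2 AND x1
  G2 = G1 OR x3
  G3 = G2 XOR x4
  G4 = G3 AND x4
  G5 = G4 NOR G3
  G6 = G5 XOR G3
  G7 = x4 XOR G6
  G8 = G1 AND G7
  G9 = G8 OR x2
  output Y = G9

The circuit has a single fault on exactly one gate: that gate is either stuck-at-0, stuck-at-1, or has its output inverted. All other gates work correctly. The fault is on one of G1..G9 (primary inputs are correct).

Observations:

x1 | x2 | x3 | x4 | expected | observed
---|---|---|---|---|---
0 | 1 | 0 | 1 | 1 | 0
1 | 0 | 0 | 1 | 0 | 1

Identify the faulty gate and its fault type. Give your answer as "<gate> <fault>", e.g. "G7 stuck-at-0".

G9 inverted output

Fault-free values for test 1 (x1=0, x2=1, x3=0, x4=1): G1=0, G2=0, G3=1, G4=1, G5=0, G6=1, G7=0, G8=0, G9=1, giving Y=1. Observed 0.
Test 1: faults giving observed 0 are {G9 stuck-at-0, G9 inverted output}.
Test 2 (x1=1, x2=0, x3=0, x4=1): fault-free G1=0, G2=0, G3=1, G4=1, G5=0, G6=1, G7=0, G8=0, G9=0 → 0; observed 1. Eliminates G9 stuck-at-0.
Only G9 inverted output is consistent with every test.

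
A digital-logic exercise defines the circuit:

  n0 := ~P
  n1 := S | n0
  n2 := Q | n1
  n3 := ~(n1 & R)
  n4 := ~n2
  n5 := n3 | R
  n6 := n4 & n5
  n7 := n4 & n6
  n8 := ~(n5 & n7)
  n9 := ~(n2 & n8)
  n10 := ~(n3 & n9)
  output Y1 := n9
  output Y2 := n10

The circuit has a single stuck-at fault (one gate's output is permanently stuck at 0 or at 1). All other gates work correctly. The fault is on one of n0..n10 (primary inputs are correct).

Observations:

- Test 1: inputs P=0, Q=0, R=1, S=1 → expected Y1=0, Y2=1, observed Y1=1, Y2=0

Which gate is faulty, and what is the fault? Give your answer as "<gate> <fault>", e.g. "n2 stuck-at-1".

Fault-free values for test 1 (P=0, Q=0, R=1, S=1): n0=1, n1=1, n2=1, n3=0, n4=0, n5=1, n6=0, n7=0, n8=1, n9=0, n10=1, giving Y1=0, Y2=1. Observed Y1=1, Y2=0.
Test 1: faults giving observed Y1=1, Y2=0 are {n1 stuck-at-0}.
Only n1 stuck-at-0 is consistent with every test.

n1 stuck-at-0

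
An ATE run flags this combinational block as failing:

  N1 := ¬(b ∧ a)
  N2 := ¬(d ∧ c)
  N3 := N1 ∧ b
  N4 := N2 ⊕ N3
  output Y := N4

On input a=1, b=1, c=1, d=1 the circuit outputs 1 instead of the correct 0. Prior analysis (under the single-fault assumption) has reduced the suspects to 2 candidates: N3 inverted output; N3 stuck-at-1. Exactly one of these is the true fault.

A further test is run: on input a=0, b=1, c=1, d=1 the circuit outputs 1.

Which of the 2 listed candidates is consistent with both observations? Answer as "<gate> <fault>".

Evaluate each candidate on input a=0, b=1, c=1, d=1:
  N3 inverted output: N1=1, N2=0, N3=0 [inverted output], N4=0 → 0 — eliminated
  N3 stuck-at-1: N1=1, N2=0, N3=1 [stuck-at-1], N4=1 → 1 — matches
Only N3 stuck-at-1 reproduces the observed 1.

N3 stuck-at-1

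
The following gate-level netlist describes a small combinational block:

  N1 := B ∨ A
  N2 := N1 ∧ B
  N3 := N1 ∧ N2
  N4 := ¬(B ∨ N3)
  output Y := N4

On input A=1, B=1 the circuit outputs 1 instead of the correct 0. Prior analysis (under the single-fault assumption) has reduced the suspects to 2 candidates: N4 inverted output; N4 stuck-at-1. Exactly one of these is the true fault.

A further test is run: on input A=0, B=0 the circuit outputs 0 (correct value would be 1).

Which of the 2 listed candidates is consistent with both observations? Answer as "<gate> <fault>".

N4 inverted output

Evaluate each candidate on input A=0, B=0:
  N4 inverted output: N1=0, N2=0, N3=0, N4=0 [inverted output] → 0 — matches
  N4 stuck-at-1: N1=0, N2=0, N3=0, N4=1 [stuck-at-1] → 1 — eliminated
Only N4 inverted output reproduces the observed 0.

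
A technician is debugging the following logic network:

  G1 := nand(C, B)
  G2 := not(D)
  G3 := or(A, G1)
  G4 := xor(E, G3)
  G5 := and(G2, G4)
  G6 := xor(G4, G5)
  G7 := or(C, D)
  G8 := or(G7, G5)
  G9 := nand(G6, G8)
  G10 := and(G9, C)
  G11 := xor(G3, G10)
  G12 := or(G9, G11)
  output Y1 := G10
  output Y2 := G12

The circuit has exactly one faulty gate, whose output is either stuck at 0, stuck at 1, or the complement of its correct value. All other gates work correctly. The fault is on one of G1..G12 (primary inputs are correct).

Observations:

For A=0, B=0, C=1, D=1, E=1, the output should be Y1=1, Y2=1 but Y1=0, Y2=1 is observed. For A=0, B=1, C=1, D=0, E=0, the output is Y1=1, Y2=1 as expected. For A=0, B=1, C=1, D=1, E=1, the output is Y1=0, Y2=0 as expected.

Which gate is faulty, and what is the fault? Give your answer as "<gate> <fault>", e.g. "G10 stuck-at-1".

Fault-free values for test 1 (A=0, B=0, C=1, D=1, E=1): G1=1, G2=0, G3=1, G4=0, G5=0, G6=0, G7=1, G8=1, G9=1, G10=1, G11=0, G12=1, giving Y1=1, Y2=1. Observed Y1=0, Y2=1.
Test 1: faults giving observed Y1=0, Y2=1 are {G4 stuck-at-1, G4 inverted output, G5 stuck-at-1, G5 inverted output, G6 stuck-at-1, G6 inverted output, G9 stuck-at-0, G9 inverted output, G10 stuck-at-0, G10 inverted output}.
Test 2 (A=0, B=1, C=1, D=0, E=0): fault-free G1=0, G2=1, G3=0, G4=0, G5=0, G6=0, G7=1, G8=1, G9=1, G10=1, G11=1, G12=1 → Y1=1, Y2=1; observed Y1=1, Y2=1. Eliminates G5 stuck-at-1, G5 inverted output, G6 stuck-at-1, G6 inverted output, G9 stuck-at-0, G9 inverted output, G10 stuck-at-0, G10 inverted output.
Test 3 (A=0, B=1, C=1, D=1, E=1): fault-free G1=0, G2=0, G3=0, G4=1, G5=0, G6=1, G7=1, G8=1, G9=0, G10=0, G11=0, G12=0 → Y1=0, Y2=0; observed Y1=0, Y2=0. Eliminates G4 inverted output.
Only G4 stuck-at-1 is consistent with every test.

G4 stuck-at-1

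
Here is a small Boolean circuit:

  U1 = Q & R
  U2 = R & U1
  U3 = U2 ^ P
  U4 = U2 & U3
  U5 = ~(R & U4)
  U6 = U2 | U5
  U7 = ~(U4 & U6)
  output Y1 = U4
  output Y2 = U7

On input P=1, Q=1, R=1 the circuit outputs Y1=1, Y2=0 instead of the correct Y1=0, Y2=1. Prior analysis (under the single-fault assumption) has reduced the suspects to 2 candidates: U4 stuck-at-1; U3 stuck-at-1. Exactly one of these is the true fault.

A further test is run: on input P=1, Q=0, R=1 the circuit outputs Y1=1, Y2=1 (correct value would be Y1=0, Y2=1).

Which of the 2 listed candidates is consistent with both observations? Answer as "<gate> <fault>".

Evaluate each candidate on input P=1, Q=0, R=1:
  U4 stuck-at-1: U1=0, U2=0, U3=1, U4=1 [stuck-at-1], U5=0, U6=0, U7=1 → Y1=1, Y2=1 — matches
  U3 stuck-at-1: U1=0, U2=0, U3=1 [stuck-at-1], U4=0, U5=1, U6=1, U7=1 → Y1=0, Y2=1 — eliminated
Only U4 stuck-at-1 reproduces the observed Y1=1, Y2=1.

U4 stuck-at-1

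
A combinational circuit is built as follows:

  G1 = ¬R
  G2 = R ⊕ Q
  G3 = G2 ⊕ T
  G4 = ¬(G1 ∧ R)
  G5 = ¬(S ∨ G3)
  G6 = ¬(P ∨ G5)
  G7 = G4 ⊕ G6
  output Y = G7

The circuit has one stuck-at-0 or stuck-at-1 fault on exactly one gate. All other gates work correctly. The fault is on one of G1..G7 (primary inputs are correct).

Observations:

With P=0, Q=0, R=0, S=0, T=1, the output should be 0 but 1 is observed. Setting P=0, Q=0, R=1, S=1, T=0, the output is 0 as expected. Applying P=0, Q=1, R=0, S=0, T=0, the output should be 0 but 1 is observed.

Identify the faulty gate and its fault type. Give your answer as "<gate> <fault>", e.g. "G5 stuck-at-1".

G3 stuck-at-0

Fault-free values for test 1 (P=0, Q=0, R=0, S=0, T=1): G1=1, G2=0, G3=1, G4=1, G5=0, G6=1, G7=0, giving Y=0. Observed 1.
Test 1: faults giving observed 1 are {G2 stuck-at-1, G3 stuck-at-0, G4 stuck-at-0, G5 stuck-at-1, G6 stuck-at-0, G7 stuck-at-1}.
Test 2 (P=0, Q=0, R=1, S=1, T=0): fault-free G1=0, G2=1, G3=1, G4=1, G5=0, G6=1, G7=0 → 0; observed 0. Eliminates G4 stuck-at-0, G5 stuck-at-1, G6 stuck-at-0, G7 stuck-at-1.
Test 3 (P=0, Q=1, R=0, S=0, T=0): fault-free G1=1, G2=1, G3=1, G4=1, G5=0, G6=1, G7=0 → 0; observed 1. Eliminates G2 stuck-at-1.
Only G3 stuck-at-0 is consistent with every test.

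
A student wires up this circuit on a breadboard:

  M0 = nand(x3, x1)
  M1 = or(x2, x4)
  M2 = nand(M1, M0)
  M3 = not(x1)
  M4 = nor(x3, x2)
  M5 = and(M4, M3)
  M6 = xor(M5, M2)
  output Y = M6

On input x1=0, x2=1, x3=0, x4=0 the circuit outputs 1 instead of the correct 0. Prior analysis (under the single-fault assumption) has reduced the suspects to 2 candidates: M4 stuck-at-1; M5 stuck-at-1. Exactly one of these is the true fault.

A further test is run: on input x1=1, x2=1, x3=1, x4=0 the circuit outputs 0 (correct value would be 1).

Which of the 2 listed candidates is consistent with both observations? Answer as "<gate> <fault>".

Evaluate each candidate on input x1=1, x2=1, x3=1, x4=0:
  M4 stuck-at-1: M0=0, M1=1, M2=1, M3=0, M4=1 [stuck-at-1], M5=0, M6=1 → 1 — eliminated
  M5 stuck-at-1: M0=0, M1=1, M2=1, M3=0, M4=0, M5=1 [stuck-at-1], M6=0 → 0 — matches
Only M5 stuck-at-1 reproduces the observed 0.

M5 stuck-at-1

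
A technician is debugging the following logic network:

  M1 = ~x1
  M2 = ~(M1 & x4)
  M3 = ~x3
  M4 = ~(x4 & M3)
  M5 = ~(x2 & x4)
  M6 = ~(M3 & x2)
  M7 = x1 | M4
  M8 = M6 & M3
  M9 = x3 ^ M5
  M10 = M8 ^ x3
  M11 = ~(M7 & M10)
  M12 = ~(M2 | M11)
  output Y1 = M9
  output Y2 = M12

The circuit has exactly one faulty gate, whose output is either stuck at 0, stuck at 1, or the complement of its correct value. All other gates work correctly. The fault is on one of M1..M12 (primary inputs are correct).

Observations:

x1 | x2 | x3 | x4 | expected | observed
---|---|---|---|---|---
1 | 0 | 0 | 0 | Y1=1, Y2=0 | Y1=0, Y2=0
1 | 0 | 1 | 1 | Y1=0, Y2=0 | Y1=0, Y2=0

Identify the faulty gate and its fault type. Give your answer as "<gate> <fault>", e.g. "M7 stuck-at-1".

M9 stuck-at-0

Fault-free values for test 1 (x1=1, x2=0, x3=0, x4=0): M1=0, M2=1, M3=1, M4=1, M5=1, M6=1, M7=1, M8=1, M9=1, M10=1, M11=0, M12=0, giving Y1=1, Y2=0. Observed Y1=0, Y2=0.
Test 1: faults giving observed Y1=0, Y2=0 are {M5 stuck-at-0, M5 inverted output, M9 stuck-at-0, M9 inverted output}.
Test 2 (x1=1, x2=0, x3=1, x4=1): fault-free M1=0, M2=1, M3=0, M4=1, M5=1, M6=1, M7=1, M8=0, M9=0, M10=1, M11=0, M12=0 → Y1=0, Y2=0; observed Y1=0, Y2=0. Eliminates M5 stuck-at-0, M5 inverted output, M9 inverted output.
Only M9 stuck-at-0 is consistent with every test.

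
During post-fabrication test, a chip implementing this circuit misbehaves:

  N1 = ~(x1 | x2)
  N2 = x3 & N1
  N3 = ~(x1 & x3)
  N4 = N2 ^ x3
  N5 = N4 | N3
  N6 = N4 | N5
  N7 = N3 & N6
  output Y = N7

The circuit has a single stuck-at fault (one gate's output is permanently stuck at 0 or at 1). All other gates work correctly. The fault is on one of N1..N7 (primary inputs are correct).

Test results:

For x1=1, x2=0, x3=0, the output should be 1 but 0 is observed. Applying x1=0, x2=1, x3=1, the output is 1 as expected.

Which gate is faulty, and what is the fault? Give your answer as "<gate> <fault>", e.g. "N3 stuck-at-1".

N5 stuck-at-0

Fault-free values for test 1 (x1=1, x2=0, x3=0): N1=0, N2=0, N3=1, N4=0, N5=1, N6=1, N7=1, giving Y=1. Observed 0.
Test 1: faults giving observed 0 are {N3 stuck-at-0, N5 stuck-at-0, N6 stuck-at-0, N7 stuck-at-0}.
Test 2 (x1=0, x2=1, x3=1): fault-free N1=0, N2=0, N3=1, N4=1, N5=1, N6=1, N7=1 → 1; observed 1. Eliminates N3 stuck-at-0, N6 stuck-at-0, N7 stuck-at-0.
Only N5 stuck-at-0 is consistent with every test.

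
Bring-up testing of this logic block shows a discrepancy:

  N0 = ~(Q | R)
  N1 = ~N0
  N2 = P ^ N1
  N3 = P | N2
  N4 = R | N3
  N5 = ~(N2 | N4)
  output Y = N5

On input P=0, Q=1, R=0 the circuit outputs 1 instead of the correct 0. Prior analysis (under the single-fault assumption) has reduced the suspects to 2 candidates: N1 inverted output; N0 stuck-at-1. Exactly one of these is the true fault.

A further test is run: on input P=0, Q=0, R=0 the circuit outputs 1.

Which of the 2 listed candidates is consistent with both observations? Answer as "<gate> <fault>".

N0 stuck-at-1

Evaluate each candidate on input P=0, Q=0, R=0:
  N1 inverted output: N0=1, N1=1 [inverted output], N2=1, N3=1, N4=1, N5=0 → 0 — eliminated
  N0 stuck-at-1: N0=1 [stuck-at-1], N1=0, N2=0, N3=0, N4=0, N5=1 → 1 — matches
Only N0 stuck-at-1 reproduces the observed 1.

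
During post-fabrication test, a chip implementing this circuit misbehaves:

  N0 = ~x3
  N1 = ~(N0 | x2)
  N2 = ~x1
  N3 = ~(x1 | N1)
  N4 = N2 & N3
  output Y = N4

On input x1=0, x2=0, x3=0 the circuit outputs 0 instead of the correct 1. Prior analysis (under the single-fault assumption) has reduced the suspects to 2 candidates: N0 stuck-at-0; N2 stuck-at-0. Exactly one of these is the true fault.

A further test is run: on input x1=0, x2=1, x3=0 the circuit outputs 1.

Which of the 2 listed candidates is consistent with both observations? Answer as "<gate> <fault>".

Evaluate each candidate on input x1=0, x2=1, x3=0:
  N0 stuck-at-0: N0=0 [stuck-at-0], N1=0, N2=1, N3=1, N4=1 → 1 — matches
  N2 stuck-at-0: N0=1, N1=0, N2=0 [stuck-at-0], N3=1, N4=0 → 0 — eliminated
Only N0 stuck-at-0 reproduces the observed 1.

N0 stuck-at-0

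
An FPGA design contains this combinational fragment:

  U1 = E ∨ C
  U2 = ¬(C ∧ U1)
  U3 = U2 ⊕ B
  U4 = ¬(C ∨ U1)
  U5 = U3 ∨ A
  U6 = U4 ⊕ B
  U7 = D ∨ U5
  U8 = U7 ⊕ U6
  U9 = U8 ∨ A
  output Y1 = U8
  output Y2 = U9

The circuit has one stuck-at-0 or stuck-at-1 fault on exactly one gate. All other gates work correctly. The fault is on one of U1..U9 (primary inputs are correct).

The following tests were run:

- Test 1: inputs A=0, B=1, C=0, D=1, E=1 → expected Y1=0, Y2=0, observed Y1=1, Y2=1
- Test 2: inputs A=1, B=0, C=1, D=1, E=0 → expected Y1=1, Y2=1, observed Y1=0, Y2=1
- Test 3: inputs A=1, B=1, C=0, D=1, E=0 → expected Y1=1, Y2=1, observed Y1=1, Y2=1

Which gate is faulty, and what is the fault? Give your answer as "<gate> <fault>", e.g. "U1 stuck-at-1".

U4 stuck-at-1

Fault-free values for test 1 (A=0, B=1, C=0, D=1, E=1): U1=1, U2=1, U3=0, U4=0, U5=0, U6=1, U7=1, U8=0, U9=0, giving Y1=0, Y2=0. Observed Y1=1, Y2=1.
Test 1: faults giving observed Y1=1, Y2=1 are {U1 stuck-at-0, U4 stuck-at-1, U6 stuck-at-0, U7 stuck-at-0, U8 stuck-at-1}.
Test 2 (A=1, B=0, C=1, D=1, E=0): fault-free U1=1, U2=0, U3=0, U4=0, U5=1, U6=0, U7=1, U8=1, U9=1 → Y1=1, Y2=1; observed Y1=0, Y2=1. Eliminates U1 stuck-at-0, U6 stuck-at-0, U8 stuck-at-1.
Test 3 (A=1, B=1, C=0, D=1, E=0): fault-free U1=0, U2=1, U3=0, U4=1, U5=1, U6=0, U7=1, U8=1, U9=1 → Y1=1, Y2=1; observed Y1=1, Y2=1. Eliminates U7 stuck-at-0.
Only U4 stuck-at-1 is consistent with every test.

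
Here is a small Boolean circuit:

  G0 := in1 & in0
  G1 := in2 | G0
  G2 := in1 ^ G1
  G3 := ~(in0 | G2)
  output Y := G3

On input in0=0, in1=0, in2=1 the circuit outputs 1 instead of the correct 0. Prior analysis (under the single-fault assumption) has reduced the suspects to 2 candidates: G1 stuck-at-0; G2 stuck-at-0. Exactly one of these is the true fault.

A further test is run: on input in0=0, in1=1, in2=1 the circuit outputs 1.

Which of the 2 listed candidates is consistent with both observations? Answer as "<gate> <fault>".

G2 stuck-at-0

Evaluate each candidate on input in0=0, in1=1, in2=1:
  G1 stuck-at-0: G0=0, G1=0 [stuck-at-0], G2=1, G3=0 → 0 — eliminated
  G2 stuck-at-0: G0=0, G1=1, G2=0 [stuck-at-0], G3=1 → 1 — matches
Only G2 stuck-at-0 reproduces the observed 1.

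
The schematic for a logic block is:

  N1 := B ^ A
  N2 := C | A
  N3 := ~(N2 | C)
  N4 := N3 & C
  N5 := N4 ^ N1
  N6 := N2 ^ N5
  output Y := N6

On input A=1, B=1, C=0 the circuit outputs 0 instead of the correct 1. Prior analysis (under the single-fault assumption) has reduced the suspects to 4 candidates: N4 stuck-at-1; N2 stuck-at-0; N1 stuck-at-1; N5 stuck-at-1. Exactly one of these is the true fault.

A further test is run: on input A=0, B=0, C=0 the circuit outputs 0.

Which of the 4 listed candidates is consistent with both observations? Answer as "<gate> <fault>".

N2 stuck-at-0

Evaluate each candidate on input A=0, B=0, C=0:
  N4 stuck-at-1: N1=0, N2=0, N3=1, N4=1 [stuck-at-1], N5=1, N6=1 → 1 — eliminated
  N2 stuck-at-0: N1=0, N2=0 [stuck-at-0], N3=1, N4=0, N5=0, N6=0 → 0 — matches
  N1 stuck-at-1: N1=1 [stuck-at-1], N2=0, N3=1, N4=0, N5=1, N6=1 → 1 — eliminated
  N5 stuck-at-1: N1=0, N2=0, N3=1, N4=0, N5=1 [stuck-at-1], N6=1 → 1 — eliminated
Only N2 stuck-at-0 reproduces the observed 0.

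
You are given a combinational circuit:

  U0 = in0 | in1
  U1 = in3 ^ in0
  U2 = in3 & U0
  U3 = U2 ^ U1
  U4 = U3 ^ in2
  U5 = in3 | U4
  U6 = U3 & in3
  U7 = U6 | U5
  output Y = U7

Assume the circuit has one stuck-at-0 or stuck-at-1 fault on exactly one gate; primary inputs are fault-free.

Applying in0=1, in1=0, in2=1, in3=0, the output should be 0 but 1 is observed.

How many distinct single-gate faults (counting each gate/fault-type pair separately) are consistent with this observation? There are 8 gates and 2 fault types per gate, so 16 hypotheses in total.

Fault-free: U0=1, U1=1, U2=0, U3=1, U4=0, U5=0, U6=0, U7=0 → 0. Observed 1.
  U0: none of the 2 fault types match ✗
  U1: stuck-at-0 ✓; others ✗
  U2: stuck-at-1 ✓; others ✗
  U3: stuck-at-0 ✓; others ✗
  U4: stuck-at-1 ✓; others ✗
  U5: stuck-at-1 ✓; others ✗
  U6: stuck-at-1 ✓; others ✗
  U7: stuck-at-1 ✓; others ✗
Consistent faults: {U1 stuck-at-0, U2 stuck-at-1, U3 stuck-at-0, U4 stuck-at-1, U5 stuck-at-1, U6 stuck-at-1, U7 stuck-at-1} — 7 in all.

7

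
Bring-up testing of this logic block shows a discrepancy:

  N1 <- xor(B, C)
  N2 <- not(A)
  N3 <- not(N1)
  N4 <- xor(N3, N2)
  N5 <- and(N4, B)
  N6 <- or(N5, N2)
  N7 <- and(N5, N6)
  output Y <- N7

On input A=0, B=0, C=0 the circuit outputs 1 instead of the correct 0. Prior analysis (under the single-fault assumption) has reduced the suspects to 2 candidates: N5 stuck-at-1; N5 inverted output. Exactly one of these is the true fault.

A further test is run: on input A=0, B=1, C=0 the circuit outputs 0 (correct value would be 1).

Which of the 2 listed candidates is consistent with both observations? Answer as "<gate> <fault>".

Evaluate each candidate on input A=0, B=1, C=0:
  N5 stuck-at-1: N1=1, N2=1, N3=0, N4=1, N5=1 [stuck-at-1], N6=1, N7=1 → 1 — eliminated
  N5 inverted output: N1=1, N2=1, N3=0, N4=1, N5=0 [inverted output], N6=1, N7=0 → 0 — matches
Only N5 inverted output reproduces the observed 0.

N5 inverted output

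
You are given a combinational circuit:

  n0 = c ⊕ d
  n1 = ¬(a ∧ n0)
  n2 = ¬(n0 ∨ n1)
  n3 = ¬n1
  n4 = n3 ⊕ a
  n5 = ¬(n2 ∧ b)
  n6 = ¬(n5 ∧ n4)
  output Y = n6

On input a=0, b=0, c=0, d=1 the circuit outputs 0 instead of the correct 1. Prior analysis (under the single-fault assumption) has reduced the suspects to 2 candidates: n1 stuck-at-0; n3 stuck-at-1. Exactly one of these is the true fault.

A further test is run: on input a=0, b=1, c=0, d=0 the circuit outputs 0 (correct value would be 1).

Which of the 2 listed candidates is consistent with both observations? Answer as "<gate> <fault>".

Evaluate each candidate on input a=0, b=1, c=0, d=0:
  n1 stuck-at-0: n0=0, n1=0 [stuck-at-0], n2=1, n3=1, n4=1, n5=0, n6=1 → 1 — eliminated
  n3 stuck-at-1: n0=0, n1=1, n2=0, n3=1 [stuck-at-1], n4=1, n5=1, n6=0 → 0 — matches
Only n3 stuck-at-1 reproduces the observed 0.

n3 stuck-at-1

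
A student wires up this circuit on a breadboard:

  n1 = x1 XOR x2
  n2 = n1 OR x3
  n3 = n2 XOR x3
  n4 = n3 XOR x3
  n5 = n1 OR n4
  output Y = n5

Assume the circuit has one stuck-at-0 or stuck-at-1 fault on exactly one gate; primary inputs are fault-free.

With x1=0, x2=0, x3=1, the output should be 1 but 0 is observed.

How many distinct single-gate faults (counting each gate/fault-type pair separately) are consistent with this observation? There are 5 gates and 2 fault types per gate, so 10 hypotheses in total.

4

Fault-free: n1=0, n2=1, n3=0, n4=1, n5=1 → 1. Observed 0.
  n1 stuck-at-0: output 1 ✗
  n1 stuck-at-1: output 1 ✗
  n2 stuck-at-0: output 0 ✓
  n2 stuck-at-1: output 1 ✗
  n3 stuck-at-0: output 1 ✗
  n3 stuck-at-1: output 0 ✓
  n4 stuck-at-0: output 0 ✓
  n4 stuck-at-1: output 1 ✗
  n5 stuck-at-0: output 0 ✓
  n5 stuck-at-1: output 1 ✗
Consistent faults: {n2 stuck-at-0, n3 stuck-at-1, n4 stuck-at-0, n5 stuck-at-0} — 4 in all.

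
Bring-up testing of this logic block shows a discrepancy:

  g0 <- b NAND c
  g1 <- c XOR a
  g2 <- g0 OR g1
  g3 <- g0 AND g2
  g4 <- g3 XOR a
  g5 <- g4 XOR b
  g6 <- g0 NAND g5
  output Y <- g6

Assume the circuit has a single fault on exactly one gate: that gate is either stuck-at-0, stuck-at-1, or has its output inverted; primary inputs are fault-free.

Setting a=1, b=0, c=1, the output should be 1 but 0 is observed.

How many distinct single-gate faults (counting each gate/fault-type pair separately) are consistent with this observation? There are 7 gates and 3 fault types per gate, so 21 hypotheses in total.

Fault-free: g0=1, g1=0, g2=1, g3=1, g4=0, g5=0, g6=1 → 1. Observed 0.
  g0: none of the 3 fault types match ✗
  g1: none of the 3 fault types match ✗
  g2: stuck-at-0, inverted output ✓; others ✗
  g3: stuck-at-0, inverted output ✓; others ✗
  g4: stuck-at-1, inverted output ✓; others ✗
  g5: stuck-at-1, inverted output ✓; others ✗
  g6: stuck-at-0, inverted output ✓; others ✗
Consistent faults: {g2 stuck-at-0, g2 inverted output, g3 stuck-at-0, g3 inverted output, g4 stuck-at-1, g4 inverted output, g5 stuck-at-1, g5 inverted output, g6 stuck-at-0, g6 inverted output} — 10 in all.

10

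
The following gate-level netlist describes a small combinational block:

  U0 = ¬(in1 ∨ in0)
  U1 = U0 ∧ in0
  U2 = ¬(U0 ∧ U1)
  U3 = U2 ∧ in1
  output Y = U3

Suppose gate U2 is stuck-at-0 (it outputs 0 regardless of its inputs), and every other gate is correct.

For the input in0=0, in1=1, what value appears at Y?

Propagate with U2 forced: U0=0, U1=0, U2=0 [stuck-at-0], U3=0.
So Y = 0. (Without the fault it would be 1.)

0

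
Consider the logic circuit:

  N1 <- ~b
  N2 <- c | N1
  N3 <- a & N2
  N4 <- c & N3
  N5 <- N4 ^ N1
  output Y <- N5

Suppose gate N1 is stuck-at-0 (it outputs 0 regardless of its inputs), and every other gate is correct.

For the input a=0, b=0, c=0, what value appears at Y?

0

Propagate with N1 forced: N1=0 [stuck-at-0], N2=0, N3=0, N4=0, N5=0.
So Y = 0. (Without the fault it would be 1.)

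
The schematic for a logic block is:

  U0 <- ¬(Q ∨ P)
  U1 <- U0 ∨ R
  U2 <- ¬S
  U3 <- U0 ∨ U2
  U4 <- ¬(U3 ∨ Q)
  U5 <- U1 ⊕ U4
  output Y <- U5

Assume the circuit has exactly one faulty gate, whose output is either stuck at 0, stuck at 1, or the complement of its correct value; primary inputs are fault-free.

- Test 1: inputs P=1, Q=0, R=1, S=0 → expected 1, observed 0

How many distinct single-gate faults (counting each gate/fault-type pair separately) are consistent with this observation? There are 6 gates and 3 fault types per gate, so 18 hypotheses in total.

Fault-free: U0=0, U1=1, U2=1, U3=1, U4=0, U5=1 → 1. Observed 0.
  U0: none of the 3 fault types match ✗
  U1: stuck-at-0, inverted output ✓; others ✗
  U2: stuck-at-0, inverted output ✓; others ✗
  U3: stuck-at-0, inverted output ✓; others ✗
  U4: stuck-at-1, inverted output ✓; others ✗
  U5: stuck-at-0, inverted output ✓; others ✗
Consistent faults: {U1 stuck-at-0, U1 inverted output, U2 stuck-at-0, U2 inverted output, U3 stuck-at-0, U3 inverted output, U4 stuck-at-1, U4 inverted output, U5 stuck-at-0, U5 inverted output} — 10 in all.

10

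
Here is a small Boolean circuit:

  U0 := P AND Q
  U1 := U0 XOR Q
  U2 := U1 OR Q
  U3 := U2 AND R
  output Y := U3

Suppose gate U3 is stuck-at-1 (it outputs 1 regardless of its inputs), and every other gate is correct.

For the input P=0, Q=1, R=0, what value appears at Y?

1

Propagate with U3 forced: U0=0, U1=1, U2=1, U3=1 [stuck-at-1].
So Y = 1. (Without the fault it would be 0.)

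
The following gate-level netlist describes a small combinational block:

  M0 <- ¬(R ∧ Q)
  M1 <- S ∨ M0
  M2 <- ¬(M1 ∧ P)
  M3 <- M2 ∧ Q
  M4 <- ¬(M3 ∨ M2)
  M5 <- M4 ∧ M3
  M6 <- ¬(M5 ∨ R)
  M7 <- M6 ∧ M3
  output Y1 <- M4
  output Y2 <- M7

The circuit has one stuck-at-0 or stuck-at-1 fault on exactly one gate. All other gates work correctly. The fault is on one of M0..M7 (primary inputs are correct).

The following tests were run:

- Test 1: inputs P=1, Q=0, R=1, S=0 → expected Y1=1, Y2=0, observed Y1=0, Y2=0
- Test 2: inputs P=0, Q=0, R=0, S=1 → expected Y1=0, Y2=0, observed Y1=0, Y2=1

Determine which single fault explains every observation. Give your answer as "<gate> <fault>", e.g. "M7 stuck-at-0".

M3 stuck-at-1

Fault-free values for test 1 (P=1, Q=0, R=1, S=0): M0=1, M1=1, M2=0, M3=0, M4=1, M5=0, M6=0, M7=0, giving Y1=1, Y2=0. Observed Y1=0, Y2=0.
Test 1: faults giving observed Y1=0, Y2=0 are {M0 stuck-at-0, M1 stuck-at-0, M2 stuck-at-1, M3 stuck-at-1, M4 stuck-at-0}.
Test 2 (P=0, Q=0, R=0, S=1): fault-free M0=1, M1=1, M2=1, M3=0, M4=0, M5=0, M6=1, M7=0 → Y1=0, Y2=0; observed Y1=0, Y2=1. Eliminates M0 stuck-at-0, M1 stuck-at-0, M2 stuck-at-1, M4 stuck-at-0.
Only M3 stuck-at-1 is consistent with every test.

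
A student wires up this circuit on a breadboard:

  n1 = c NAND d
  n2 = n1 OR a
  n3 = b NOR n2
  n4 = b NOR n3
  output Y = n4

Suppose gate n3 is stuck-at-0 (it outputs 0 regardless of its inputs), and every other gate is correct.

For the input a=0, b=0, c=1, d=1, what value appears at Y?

Propagate with n3 forced: n1=0, n2=0, n3=0 [stuck-at-0], n4=1.
So Y = 1. (Without the fault it would be 0.)

1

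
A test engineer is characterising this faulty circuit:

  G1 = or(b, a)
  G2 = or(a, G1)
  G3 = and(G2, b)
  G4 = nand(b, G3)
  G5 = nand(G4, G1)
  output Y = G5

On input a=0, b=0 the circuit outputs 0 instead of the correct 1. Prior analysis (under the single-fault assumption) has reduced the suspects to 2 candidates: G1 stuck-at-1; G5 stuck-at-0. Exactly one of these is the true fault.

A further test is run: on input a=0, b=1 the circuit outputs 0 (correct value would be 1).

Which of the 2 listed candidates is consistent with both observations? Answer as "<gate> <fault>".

G5 stuck-at-0

Evaluate each candidate on input a=0, b=1:
  G1 stuck-at-1: G1=1 [stuck-at-1], G2=1, G3=1, G4=0, G5=1 → 1 — eliminated
  G5 stuck-at-0: G1=1, G2=1, G3=1, G4=0, G5=0 [stuck-at-0] → 0 — matches
Only G5 stuck-at-0 reproduces the observed 0.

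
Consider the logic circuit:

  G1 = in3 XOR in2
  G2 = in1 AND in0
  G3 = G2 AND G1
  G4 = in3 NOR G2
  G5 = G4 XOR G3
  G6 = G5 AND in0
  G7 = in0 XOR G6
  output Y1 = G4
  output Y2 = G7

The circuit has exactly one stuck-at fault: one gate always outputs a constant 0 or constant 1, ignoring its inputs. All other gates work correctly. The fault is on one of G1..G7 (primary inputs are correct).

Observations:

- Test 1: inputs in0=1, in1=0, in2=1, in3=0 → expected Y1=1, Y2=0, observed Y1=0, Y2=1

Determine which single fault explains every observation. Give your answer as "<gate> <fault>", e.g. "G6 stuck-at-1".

G4 stuck-at-0

Fault-free values for test 1 (in0=1, in1=0, in2=1, in3=0): G1=1, G2=0, G3=0, G4=1, G5=1, G6=1, G7=0, giving Y1=1, Y2=0. Observed Y1=0, Y2=1.
Test 1: faults giving observed Y1=0, Y2=1 are {G4 stuck-at-0}.
Only G4 stuck-at-0 is consistent with every test.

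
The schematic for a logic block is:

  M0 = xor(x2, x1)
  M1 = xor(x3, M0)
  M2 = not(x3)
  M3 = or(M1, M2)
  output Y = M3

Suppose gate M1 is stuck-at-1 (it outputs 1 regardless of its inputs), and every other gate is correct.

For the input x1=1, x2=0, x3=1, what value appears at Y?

Propagate with M1 forced: M0=1, M1=1 [stuck-at-1], M2=0, M3=1.
So Y = 1. (Without the fault it would be 0.)

1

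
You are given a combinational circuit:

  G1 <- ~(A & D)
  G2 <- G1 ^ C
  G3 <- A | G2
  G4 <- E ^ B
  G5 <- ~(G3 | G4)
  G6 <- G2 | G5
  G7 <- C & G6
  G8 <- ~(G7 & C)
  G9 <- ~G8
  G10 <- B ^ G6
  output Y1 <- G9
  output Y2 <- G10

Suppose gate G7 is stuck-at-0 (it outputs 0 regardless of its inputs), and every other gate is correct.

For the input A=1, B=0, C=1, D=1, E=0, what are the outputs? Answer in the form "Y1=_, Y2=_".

Propagate with G7 forced: G1=0, G2=1, G3=1, G4=0, G5=0, G6=1, G7=0 [stuck-at-0], G8=1, G9=0, G10=1.
So the outputs are Y1=0, Y2=1. (Without the fault they would be Y1=1, Y2=1.)

Y1=0, Y2=1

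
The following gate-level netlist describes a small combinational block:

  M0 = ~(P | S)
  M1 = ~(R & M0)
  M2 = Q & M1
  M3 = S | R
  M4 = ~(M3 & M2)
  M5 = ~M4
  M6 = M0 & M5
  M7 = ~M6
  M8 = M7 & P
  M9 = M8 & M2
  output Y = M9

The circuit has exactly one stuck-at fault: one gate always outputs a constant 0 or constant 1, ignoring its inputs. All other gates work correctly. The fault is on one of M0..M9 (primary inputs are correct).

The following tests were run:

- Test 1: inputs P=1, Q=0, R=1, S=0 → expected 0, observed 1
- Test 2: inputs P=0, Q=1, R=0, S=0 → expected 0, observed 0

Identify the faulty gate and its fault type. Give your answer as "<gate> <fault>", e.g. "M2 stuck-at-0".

M2 stuck-at-1

Fault-free values for test 1 (P=1, Q=0, R=1, S=0): M0=0, M1=1, M2=0, M3=1, M4=1, M5=0, M6=0, M7=1, M8=1, M9=0, giving Y=0. Observed 1.
Test 1: faults giving observed 1 are {M2 stuck-at-1, M9 stuck-at-1}.
Test 2 (P=0, Q=1, R=0, S=0): fault-free M0=1, M1=1, M2=1, M3=0, M4=1, M5=0, M6=0, M7=1, M8=0, M9=0 → 0; observed 0. Eliminates M9 stuck-at-1.
Only M2 stuck-at-1 is consistent with every test.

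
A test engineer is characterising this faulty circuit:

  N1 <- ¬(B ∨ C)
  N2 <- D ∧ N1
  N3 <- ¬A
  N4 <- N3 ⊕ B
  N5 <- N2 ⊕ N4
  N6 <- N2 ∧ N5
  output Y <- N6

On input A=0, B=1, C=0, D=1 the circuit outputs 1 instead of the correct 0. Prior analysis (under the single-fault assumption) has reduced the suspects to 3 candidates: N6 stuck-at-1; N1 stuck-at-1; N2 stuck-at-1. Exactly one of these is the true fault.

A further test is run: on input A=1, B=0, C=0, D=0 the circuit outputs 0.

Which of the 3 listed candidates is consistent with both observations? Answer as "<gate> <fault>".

N1 stuck-at-1

Evaluate each candidate on input A=1, B=0, C=0, D=0:
  N6 stuck-at-1: N1=1, N2=0, N3=0, N4=0, N5=0, N6=1 [stuck-at-1] → 1 — eliminated
  N1 stuck-at-1: N1=1 [stuck-at-1], N2=0, N3=0, N4=0, N5=0, N6=0 → 0 — matches
  N2 stuck-at-1: N1=1, N2=1 [stuck-at-1], N3=0, N4=0, N5=1, N6=1 → 1 — eliminated
Only N1 stuck-at-1 reproduces the observed 0.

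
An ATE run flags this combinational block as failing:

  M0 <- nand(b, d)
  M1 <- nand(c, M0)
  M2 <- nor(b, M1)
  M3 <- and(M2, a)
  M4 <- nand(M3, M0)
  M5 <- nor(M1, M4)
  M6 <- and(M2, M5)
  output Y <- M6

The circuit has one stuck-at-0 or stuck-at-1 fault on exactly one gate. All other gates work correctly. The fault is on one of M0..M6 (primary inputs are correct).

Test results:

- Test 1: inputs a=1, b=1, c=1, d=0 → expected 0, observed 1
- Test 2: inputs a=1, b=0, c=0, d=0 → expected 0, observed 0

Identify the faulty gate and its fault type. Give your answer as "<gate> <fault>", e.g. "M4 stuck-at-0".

M2 stuck-at-1

Fault-free values for test 1 (a=1, b=1, c=1, d=0): M0=1, M1=0, M2=0, M3=0, M4=1, M5=0, M6=0, giving Y=0. Observed 1.
Test 1: faults giving observed 1 are {M2 stuck-at-1, M6 stuck-at-1}.
Test 2 (a=1, b=0, c=0, d=0): fault-free M0=1, M1=1, M2=0, M3=0, M4=1, M5=0, M6=0 → 0; observed 0. Eliminates M6 stuck-at-1.
Only M2 stuck-at-1 is consistent with every test.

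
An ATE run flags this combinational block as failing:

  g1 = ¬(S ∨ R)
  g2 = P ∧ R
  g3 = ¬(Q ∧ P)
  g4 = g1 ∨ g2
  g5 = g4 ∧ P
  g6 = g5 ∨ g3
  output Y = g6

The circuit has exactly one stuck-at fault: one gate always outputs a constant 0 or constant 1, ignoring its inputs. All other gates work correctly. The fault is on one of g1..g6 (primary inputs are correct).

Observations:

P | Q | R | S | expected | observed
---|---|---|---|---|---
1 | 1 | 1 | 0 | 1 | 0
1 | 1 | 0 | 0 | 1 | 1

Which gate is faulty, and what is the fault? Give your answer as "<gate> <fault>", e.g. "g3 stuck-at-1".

Fault-free values for test 1 (P=1, Q=1, R=1, S=0): g1=0, g2=1, g3=0, g4=1, g5=1, g6=1, giving Y=1. Observed 0.
Test 1: faults giving observed 0 are {g2 stuck-at-0, g4 stuck-at-0, g5 stuck-at-0, g6 stuck-at-0}.
Test 2 (P=1, Q=1, R=0, S=0): fault-free g1=1, g2=0, g3=0, g4=1, g5=1, g6=1 → 1; observed 1. Eliminates g4 stuck-at-0, g5 stuck-at-0, g6 stuck-at-0.
Only g2 stuck-at-0 is consistent with every test.

g2 stuck-at-0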